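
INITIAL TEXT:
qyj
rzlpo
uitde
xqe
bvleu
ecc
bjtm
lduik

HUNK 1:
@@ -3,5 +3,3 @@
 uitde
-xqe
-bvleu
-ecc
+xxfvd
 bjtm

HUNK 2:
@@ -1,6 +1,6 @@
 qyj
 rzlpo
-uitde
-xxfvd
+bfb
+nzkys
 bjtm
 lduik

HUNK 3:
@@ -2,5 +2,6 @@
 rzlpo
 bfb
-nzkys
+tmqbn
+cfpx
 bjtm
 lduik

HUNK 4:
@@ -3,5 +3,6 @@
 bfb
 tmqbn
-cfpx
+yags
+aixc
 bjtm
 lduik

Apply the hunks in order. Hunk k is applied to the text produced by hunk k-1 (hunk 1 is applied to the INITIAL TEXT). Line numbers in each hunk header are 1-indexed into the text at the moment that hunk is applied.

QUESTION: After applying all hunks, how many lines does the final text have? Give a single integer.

Hunk 1: at line 3 remove [xqe,bvleu,ecc] add [xxfvd] -> 6 lines: qyj rzlpo uitde xxfvd bjtm lduik
Hunk 2: at line 1 remove [uitde,xxfvd] add [bfb,nzkys] -> 6 lines: qyj rzlpo bfb nzkys bjtm lduik
Hunk 3: at line 2 remove [nzkys] add [tmqbn,cfpx] -> 7 lines: qyj rzlpo bfb tmqbn cfpx bjtm lduik
Hunk 4: at line 3 remove [cfpx] add [yags,aixc] -> 8 lines: qyj rzlpo bfb tmqbn yags aixc bjtm lduik
Final line count: 8

Answer: 8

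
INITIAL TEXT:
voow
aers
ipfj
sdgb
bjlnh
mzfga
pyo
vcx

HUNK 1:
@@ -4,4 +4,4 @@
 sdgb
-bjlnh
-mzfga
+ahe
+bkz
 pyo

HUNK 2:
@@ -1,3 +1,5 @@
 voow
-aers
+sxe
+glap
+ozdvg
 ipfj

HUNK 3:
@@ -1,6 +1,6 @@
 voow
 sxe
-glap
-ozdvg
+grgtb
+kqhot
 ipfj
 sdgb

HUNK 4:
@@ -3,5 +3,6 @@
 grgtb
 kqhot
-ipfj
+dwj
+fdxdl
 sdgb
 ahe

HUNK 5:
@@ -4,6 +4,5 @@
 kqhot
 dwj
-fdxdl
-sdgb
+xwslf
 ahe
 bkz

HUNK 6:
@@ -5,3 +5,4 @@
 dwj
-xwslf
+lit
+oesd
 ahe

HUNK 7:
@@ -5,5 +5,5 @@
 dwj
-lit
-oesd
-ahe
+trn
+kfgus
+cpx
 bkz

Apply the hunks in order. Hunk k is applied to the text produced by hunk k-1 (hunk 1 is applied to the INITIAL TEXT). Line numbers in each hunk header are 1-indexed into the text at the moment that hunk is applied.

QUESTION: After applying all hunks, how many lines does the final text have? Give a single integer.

Answer: 11

Derivation:
Hunk 1: at line 4 remove [bjlnh,mzfga] add [ahe,bkz] -> 8 lines: voow aers ipfj sdgb ahe bkz pyo vcx
Hunk 2: at line 1 remove [aers] add [sxe,glap,ozdvg] -> 10 lines: voow sxe glap ozdvg ipfj sdgb ahe bkz pyo vcx
Hunk 3: at line 1 remove [glap,ozdvg] add [grgtb,kqhot] -> 10 lines: voow sxe grgtb kqhot ipfj sdgb ahe bkz pyo vcx
Hunk 4: at line 3 remove [ipfj] add [dwj,fdxdl] -> 11 lines: voow sxe grgtb kqhot dwj fdxdl sdgb ahe bkz pyo vcx
Hunk 5: at line 4 remove [fdxdl,sdgb] add [xwslf] -> 10 lines: voow sxe grgtb kqhot dwj xwslf ahe bkz pyo vcx
Hunk 6: at line 5 remove [xwslf] add [lit,oesd] -> 11 lines: voow sxe grgtb kqhot dwj lit oesd ahe bkz pyo vcx
Hunk 7: at line 5 remove [lit,oesd,ahe] add [trn,kfgus,cpx] -> 11 lines: voow sxe grgtb kqhot dwj trn kfgus cpx bkz pyo vcx
Final line count: 11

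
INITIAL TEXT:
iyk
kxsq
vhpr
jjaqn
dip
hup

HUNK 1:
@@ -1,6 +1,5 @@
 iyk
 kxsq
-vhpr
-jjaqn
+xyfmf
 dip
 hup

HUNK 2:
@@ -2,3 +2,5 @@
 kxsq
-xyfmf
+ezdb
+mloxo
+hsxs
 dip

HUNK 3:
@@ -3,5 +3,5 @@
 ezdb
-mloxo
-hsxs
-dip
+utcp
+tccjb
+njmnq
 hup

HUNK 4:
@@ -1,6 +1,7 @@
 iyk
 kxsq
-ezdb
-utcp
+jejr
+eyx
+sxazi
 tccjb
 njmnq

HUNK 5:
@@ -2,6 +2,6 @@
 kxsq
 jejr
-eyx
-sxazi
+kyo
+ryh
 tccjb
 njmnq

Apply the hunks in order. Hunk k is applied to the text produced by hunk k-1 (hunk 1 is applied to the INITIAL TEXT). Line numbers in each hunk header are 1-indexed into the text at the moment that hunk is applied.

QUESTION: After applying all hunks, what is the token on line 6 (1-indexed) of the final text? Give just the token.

Answer: tccjb

Derivation:
Hunk 1: at line 1 remove [vhpr,jjaqn] add [xyfmf] -> 5 lines: iyk kxsq xyfmf dip hup
Hunk 2: at line 2 remove [xyfmf] add [ezdb,mloxo,hsxs] -> 7 lines: iyk kxsq ezdb mloxo hsxs dip hup
Hunk 3: at line 3 remove [mloxo,hsxs,dip] add [utcp,tccjb,njmnq] -> 7 lines: iyk kxsq ezdb utcp tccjb njmnq hup
Hunk 4: at line 1 remove [ezdb,utcp] add [jejr,eyx,sxazi] -> 8 lines: iyk kxsq jejr eyx sxazi tccjb njmnq hup
Hunk 5: at line 2 remove [eyx,sxazi] add [kyo,ryh] -> 8 lines: iyk kxsq jejr kyo ryh tccjb njmnq hup
Final line 6: tccjb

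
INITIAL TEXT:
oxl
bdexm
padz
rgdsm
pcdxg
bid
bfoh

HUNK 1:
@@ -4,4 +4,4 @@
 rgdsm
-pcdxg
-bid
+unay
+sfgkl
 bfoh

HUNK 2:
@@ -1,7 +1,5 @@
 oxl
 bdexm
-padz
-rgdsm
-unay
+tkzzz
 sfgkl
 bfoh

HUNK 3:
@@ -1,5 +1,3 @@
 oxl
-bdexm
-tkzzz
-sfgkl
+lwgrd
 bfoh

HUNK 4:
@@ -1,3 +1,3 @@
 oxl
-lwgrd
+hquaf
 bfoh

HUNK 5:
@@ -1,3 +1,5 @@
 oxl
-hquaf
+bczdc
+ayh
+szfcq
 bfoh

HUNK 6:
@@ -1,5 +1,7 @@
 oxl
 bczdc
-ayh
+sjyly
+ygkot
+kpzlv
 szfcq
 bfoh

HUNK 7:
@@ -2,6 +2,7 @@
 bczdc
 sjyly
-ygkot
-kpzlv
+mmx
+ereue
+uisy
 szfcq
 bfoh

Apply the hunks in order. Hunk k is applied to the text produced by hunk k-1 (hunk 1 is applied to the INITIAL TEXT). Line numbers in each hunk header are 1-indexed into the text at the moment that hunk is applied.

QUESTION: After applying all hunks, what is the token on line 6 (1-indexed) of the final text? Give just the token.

Hunk 1: at line 4 remove [pcdxg,bid] add [unay,sfgkl] -> 7 lines: oxl bdexm padz rgdsm unay sfgkl bfoh
Hunk 2: at line 1 remove [padz,rgdsm,unay] add [tkzzz] -> 5 lines: oxl bdexm tkzzz sfgkl bfoh
Hunk 3: at line 1 remove [bdexm,tkzzz,sfgkl] add [lwgrd] -> 3 lines: oxl lwgrd bfoh
Hunk 4: at line 1 remove [lwgrd] add [hquaf] -> 3 lines: oxl hquaf bfoh
Hunk 5: at line 1 remove [hquaf] add [bczdc,ayh,szfcq] -> 5 lines: oxl bczdc ayh szfcq bfoh
Hunk 6: at line 1 remove [ayh] add [sjyly,ygkot,kpzlv] -> 7 lines: oxl bczdc sjyly ygkot kpzlv szfcq bfoh
Hunk 7: at line 2 remove [ygkot,kpzlv] add [mmx,ereue,uisy] -> 8 lines: oxl bczdc sjyly mmx ereue uisy szfcq bfoh
Final line 6: uisy

Answer: uisy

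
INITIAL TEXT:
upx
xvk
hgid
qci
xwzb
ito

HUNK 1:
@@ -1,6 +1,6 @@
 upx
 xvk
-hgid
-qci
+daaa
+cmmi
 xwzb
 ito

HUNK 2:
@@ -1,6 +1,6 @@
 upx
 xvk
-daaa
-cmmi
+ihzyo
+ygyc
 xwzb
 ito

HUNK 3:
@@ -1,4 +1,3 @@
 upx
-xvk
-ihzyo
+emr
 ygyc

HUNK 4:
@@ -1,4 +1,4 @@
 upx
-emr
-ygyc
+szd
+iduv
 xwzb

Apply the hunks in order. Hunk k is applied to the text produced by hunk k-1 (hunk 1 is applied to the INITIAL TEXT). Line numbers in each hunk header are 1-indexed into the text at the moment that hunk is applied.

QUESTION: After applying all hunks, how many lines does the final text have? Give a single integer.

Answer: 5

Derivation:
Hunk 1: at line 1 remove [hgid,qci] add [daaa,cmmi] -> 6 lines: upx xvk daaa cmmi xwzb ito
Hunk 2: at line 1 remove [daaa,cmmi] add [ihzyo,ygyc] -> 6 lines: upx xvk ihzyo ygyc xwzb ito
Hunk 3: at line 1 remove [xvk,ihzyo] add [emr] -> 5 lines: upx emr ygyc xwzb ito
Hunk 4: at line 1 remove [emr,ygyc] add [szd,iduv] -> 5 lines: upx szd iduv xwzb ito
Final line count: 5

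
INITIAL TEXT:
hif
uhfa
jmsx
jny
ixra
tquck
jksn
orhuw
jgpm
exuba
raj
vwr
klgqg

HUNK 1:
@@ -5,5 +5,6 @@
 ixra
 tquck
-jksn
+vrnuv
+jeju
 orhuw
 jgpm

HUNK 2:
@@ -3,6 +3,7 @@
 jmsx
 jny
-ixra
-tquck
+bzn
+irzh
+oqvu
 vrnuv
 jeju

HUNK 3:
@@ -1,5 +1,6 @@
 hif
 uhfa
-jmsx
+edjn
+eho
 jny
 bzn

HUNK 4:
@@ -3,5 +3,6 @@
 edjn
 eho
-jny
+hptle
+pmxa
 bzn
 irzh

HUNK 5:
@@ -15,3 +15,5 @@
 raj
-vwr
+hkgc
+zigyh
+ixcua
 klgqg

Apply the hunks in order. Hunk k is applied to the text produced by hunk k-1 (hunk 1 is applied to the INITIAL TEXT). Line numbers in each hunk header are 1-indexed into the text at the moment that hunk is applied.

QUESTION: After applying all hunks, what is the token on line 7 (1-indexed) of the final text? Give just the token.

Hunk 1: at line 5 remove [jksn] add [vrnuv,jeju] -> 14 lines: hif uhfa jmsx jny ixra tquck vrnuv jeju orhuw jgpm exuba raj vwr klgqg
Hunk 2: at line 3 remove [ixra,tquck] add [bzn,irzh,oqvu] -> 15 lines: hif uhfa jmsx jny bzn irzh oqvu vrnuv jeju orhuw jgpm exuba raj vwr klgqg
Hunk 3: at line 1 remove [jmsx] add [edjn,eho] -> 16 lines: hif uhfa edjn eho jny bzn irzh oqvu vrnuv jeju orhuw jgpm exuba raj vwr klgqg
Hunk 4: at line 3 remove [jny] add [hptle,pmxa] -> 17 lines: hif uhfa edjn eho hptle pmxa bzn irzh oqvu vrnuv jeju orhuw jgpm exuba raj vwr klgqg
Hunk 5: at line 15 remove [vwr] add [hkgc,zigyh,ixcua] -> 19 lines: hif uhfa edjn eho hptle pmxa bzn irzh oqvu vrnuv jeju orhuw jgpm exuba raj hkgc zigyh ixcua klgqg
Final line 7: bzn

Answer: bzn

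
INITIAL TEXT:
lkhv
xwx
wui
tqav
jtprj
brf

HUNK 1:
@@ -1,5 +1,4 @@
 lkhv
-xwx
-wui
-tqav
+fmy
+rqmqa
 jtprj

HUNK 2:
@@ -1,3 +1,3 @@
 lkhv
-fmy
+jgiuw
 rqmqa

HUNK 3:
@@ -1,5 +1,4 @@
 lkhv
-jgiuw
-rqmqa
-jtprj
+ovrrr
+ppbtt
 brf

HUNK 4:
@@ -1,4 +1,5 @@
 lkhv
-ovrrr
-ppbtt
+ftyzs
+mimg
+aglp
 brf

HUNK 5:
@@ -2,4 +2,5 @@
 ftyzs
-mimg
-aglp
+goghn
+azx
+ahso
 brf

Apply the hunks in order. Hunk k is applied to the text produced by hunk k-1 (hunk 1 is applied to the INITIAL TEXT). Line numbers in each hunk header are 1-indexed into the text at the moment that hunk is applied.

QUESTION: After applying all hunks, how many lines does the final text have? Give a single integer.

Hunk 1: at line 1 remove [xwx,wui,tqav] add [fmy,rqmqa] -> 5 lines: lkhv fmy rqmqa jtprj brf
Hunk 2: at line 1 remove [fmy] add [jgiuw] -> 5 lines: lkhv jgiuw rqmqa jtprj brf
Hunk 3: at line 1 remove [jgiuw,rqmqa,jtprj] add [ovrrr,ppbtt] -> 4 lines: lkhv ovrrr ppbtt brf
Hunk 4: at line 1 remove [ovrrr,ppbtt] add [ftyzs,mimg,aglp] -> 5 lines: lkhv ftyzs mimg aglp brf
Hunk 5: at line 2 remove [mimg,aglp] add [goghn,azx,ahso] -> 6 lines: lkhv ftyzs goghn azx ahso brf
Final line count: 6

Answer: 6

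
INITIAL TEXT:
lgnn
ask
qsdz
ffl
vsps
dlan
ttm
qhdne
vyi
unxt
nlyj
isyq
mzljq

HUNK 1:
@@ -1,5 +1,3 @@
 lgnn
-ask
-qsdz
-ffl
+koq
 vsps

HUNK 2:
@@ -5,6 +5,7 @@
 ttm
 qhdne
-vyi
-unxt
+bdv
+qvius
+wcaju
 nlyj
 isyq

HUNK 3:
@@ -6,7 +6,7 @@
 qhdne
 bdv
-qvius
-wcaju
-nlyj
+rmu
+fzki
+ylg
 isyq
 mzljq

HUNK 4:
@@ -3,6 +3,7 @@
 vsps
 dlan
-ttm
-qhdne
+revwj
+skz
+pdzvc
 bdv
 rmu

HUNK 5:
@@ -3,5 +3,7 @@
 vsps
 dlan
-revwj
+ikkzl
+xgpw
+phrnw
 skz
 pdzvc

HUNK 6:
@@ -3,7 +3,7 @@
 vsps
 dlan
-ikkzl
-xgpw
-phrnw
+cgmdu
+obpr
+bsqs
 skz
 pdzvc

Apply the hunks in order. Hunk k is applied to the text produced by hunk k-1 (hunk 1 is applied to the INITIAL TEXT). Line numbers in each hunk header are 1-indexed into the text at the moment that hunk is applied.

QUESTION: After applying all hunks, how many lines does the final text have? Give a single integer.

Hunk 1: at line 1 remove [ask,qsdz,ffl] add [koq] -> 11 lines: lgnn koq vsps dlan ttm qhdne vyi unxt nlyj isyq mzljq
Hunk 2: at line 5 remove [vyi,unxt] add [bdv,qvius,wcaju] -> 12 lines: lgnn koq vsps dlan ttm qhdne bdv qvius wcaju nlyj isyq mzljq
Hunk 3: at line 6 remove [qvius,wcaju,nlyj] add [rmu,fzki,ylg] -> 12 lines: lgnn koq vsps dlan ttm qhdne bdv rmu fzki ylg isyq mzljq
Hunk 4: at line 3 remove [ttm,qhdne] add [revwj,skz,pdzvc] -> 13 lines: lgnn koq vsps dlan revwj skz pdzvc bdv rmu fzki ylg isyq mzljq
Hunk 5: at line 3 remove [revwj] add [ikkzl,xgpw,phrnw] -> 15 lines: lgnn koq vsps dlan ikkzl xgpw phrnw skz pdzvc bdv rmu fzki ylg isyq mzljq
Hunk 6: at line 3 remove [ikkzl,xgpw,phrnw] add [cgmdu,obpr,bsqs] -> 15 lines: lgnn koq vsps dlan cgmdu obpr bsqs skz pdzvc bdv rmu fzki ylg isyq mzljq
Final line count: 15

Answer: 15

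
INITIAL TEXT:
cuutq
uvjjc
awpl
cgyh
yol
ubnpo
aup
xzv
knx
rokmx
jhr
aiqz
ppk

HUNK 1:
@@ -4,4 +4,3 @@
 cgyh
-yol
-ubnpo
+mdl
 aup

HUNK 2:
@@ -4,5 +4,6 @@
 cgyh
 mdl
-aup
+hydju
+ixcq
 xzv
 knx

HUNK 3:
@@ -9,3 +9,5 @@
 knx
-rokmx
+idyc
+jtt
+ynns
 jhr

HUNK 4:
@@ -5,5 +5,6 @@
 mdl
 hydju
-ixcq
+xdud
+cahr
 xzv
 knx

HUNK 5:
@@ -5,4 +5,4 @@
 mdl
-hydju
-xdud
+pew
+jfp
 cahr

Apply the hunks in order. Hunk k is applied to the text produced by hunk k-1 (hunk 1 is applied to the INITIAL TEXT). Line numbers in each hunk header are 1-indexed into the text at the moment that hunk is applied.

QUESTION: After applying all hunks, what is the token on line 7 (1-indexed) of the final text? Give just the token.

Answer: jfp

Derivation:
Hunk 1: at line 4 remove [yol,ubnpo] add [mdl] -> 12 lines: cuutq uvjjc awpl cgyh mdl aup xzv knx rokmx jhr aiqz ppk
Hunk 2: at line 4 remove [aup] add [hydju,ixcq] -> 13 lines: cuutq uvjjc awpl cgyh mdl hydju ixcq xzv knx rokmx jhr aiqz ppk
Hunk 3: at line 9 remove [rokmx] add [idyc,jtt,ynns] -> 15 lines: cuutq uvjjc awpl cgyh mdl hydju ixcq xzv knx idyc jtt ynns jhr aiqz ppk
Hunk 4: at line 5 remove [ixcq] add [xdud,cahr] -> 16 lines: cuutq uvjjc awpl cgyh mdl hydju xdud cahr xzv knx idyc jtt ynns jhr aiqz ppk
Hunk 5: at line 5 remove [hydju,xdud] add [pew,jfp] -> 16 lines: cuutq uvjjc awpl cgyh mdl pew jfp cahr xzv knx idyc jtt ynns jhr aiqz ppk
Final line 7: jfp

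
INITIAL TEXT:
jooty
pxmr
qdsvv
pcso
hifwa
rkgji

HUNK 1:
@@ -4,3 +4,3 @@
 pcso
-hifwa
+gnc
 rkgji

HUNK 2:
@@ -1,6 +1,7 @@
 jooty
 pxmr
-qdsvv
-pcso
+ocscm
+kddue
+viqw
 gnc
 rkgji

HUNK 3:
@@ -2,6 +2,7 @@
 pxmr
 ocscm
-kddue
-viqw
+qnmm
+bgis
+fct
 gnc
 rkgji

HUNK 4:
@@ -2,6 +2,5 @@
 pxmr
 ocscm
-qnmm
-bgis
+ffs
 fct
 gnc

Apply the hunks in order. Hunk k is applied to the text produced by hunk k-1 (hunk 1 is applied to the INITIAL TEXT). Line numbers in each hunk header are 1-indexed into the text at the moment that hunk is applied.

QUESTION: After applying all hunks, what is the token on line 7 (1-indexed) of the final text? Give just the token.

Answer: rkgji

Derivation:
Hunk 1: at line 4 remove [hifwa] add [gnc] -> 6 lines: jooty pxmr qdsvv pcso gnc rkgji
Hunk 2: at line 1 remove [qdsvv,pcso] add [ocscm,kddue,viqw] -> 7 lines: jooty pxmr ocscm kddue viqw gnc rkgji
Hunk 3: at line 2 remove [kddue,viqw] add [qnmm,bgis,fct] -> 8 lines: jooty pxmr ocscm qnmm bgis fct gnc rkgji
Hunk 4: at line 2 remove [qnmm,bgis] add [ffs] -> 7 lines: jooty pxmr ocscm ffs fct gnc rkgji
Final line 7: rkgji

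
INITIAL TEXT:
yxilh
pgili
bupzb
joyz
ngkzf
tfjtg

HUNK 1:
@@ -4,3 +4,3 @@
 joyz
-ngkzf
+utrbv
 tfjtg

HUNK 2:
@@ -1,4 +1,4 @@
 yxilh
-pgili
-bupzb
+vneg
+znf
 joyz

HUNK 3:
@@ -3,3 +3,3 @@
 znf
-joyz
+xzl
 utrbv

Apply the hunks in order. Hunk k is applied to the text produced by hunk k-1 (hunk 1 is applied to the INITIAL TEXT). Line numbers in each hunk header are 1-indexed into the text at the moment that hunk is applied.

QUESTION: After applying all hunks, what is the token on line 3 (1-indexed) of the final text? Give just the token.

Answer: znf

Derivation:
Hunk 1: at line 4 remove [ngkzf] add [utrbv] -> 6 lines: yxilh pgili bupzb joyz utrbv tfjtg
Hunk 2: at line 1 remove [pgili,bupzb] add [vneg,znf] -> 6 lines: yxilh vneg znf joyz utrbv tfjtg
Hunk 3: at line 3 remove [joyz] add [xzl] -> 6 lines: yxilh vneg znf xzl utrbv tfjtg
Final line 3: znf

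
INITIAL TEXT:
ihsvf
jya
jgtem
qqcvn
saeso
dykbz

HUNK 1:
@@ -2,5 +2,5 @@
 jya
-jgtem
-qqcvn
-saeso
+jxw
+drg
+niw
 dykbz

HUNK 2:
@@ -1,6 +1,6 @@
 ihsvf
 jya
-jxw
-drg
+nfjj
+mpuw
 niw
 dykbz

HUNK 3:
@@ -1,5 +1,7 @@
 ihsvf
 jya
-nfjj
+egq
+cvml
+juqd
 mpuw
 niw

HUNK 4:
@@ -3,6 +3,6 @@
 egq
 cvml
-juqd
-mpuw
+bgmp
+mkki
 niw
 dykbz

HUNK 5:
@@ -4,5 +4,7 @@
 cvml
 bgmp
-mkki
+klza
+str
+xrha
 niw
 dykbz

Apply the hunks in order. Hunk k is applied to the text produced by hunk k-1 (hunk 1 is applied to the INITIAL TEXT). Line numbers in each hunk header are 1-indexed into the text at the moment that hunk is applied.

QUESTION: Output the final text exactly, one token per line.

Answer: ihsvf
jya
egq
cvml
bgmp
klza
str
xrha
niw
dykbz

Derivation:
Hunk 1: at line 2 remove [jgtem,qqcvn,saeso] add [jxw,drg,niw] -> 6 lines: ihsvf jya jxw drg niw dykbz
Hunk 2: at line 1 remove [jxw,drg] add [nfjj,mpuw] -> 6 lines: ihsvf jya nfjj mpuw niw dykbz
Hunk 3: at line 1 remove [nfjj] add [egq,cvml,juqd] -> 8 lines: ihsvf jya egq cvml juqd mpuw niw dykbz
Hunk 4: at line 3 remove [juqd,mpuw] add [bgmp,mkki] -> 8 lines: ihsvf jya egq cvml bgmp mkki niw dykbz
Hunk 5: at line 4 remove [mkki] add [klza,str,xrha] -> 10 lines: ihsvf jya egq cvml bgmp klza str xrha niw dykbz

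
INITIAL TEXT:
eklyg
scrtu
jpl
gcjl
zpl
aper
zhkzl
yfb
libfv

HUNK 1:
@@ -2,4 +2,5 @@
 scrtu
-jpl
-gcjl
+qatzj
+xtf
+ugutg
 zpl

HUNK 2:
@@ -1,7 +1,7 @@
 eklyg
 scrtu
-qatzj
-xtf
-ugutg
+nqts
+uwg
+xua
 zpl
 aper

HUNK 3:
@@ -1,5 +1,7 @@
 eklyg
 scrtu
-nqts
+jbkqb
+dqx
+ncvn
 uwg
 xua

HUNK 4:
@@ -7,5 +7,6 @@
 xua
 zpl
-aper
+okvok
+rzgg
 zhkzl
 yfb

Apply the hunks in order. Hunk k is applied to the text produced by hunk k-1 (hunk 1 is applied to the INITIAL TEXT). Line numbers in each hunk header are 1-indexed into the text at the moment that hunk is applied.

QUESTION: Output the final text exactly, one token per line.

Answer: eklyg
scrtu
jbkqb
dqx
ncvn
uwg
xua
zpl
okvok
rzgg
zhkzl
yfb
libfv

Derivation:
Hunk 1: at line 2 remove [jpl,gcjl] add [qatzj,xtf,ugutg] -> 10 lines: eklyg scrtu qatzj xtf ugutg zpl aper zhkzl yfb libfv
Hunk 2: at line 1 remove [qatzj,xtf,ugutg] add [nqts,uwg,xua] -> 10 lines: eklyg scrtu nqts uwg xua zpl aper zhkzl yfb libfv
Hunk 3: at line 1 remove [nqts] add [jbkqb,dqx,ncvn] -> 12 lines: eklyg scrtu jbkqb dqx ncvn uwg xua zpl aper zhkzl yfb libfv
Hunk 4: at line 7 remove [aper] add [okvok,rzgg] -> 13 lines: eklyg scrtu jbkqb dqx ncvn uwg xua zpl okvok rzgg zhkzl yfb libfv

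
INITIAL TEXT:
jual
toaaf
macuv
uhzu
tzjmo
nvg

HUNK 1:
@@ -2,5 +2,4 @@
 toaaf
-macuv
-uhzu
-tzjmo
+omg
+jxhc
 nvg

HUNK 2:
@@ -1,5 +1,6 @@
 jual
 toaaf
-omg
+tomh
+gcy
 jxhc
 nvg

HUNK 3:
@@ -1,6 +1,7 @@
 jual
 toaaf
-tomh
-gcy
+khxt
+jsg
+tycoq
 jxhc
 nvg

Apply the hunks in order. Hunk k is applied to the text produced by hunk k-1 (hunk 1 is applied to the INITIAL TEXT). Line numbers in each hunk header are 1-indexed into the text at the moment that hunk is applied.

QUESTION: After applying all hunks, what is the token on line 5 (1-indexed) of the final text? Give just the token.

Answer: tycoq

Derivation:
Hunk 1: at line 2 remove [macuv,uhzu,tzjmo] add [omg,jxhc] -> 5 lines: jual toaaf omg jxhc nvg
Hunk 2: at line 1 remove [omg] add [tomh,gcy] -> 6 lines: jual toaaf tomh gcy jxhc nvg
Hunk 3: at line 1 remove [tomh,gcy] add [khxt,jsg,tycoq] -> 7 lines: jual toaaf khxt jsg tycoq jxhc nvg
Final line 5: tycoq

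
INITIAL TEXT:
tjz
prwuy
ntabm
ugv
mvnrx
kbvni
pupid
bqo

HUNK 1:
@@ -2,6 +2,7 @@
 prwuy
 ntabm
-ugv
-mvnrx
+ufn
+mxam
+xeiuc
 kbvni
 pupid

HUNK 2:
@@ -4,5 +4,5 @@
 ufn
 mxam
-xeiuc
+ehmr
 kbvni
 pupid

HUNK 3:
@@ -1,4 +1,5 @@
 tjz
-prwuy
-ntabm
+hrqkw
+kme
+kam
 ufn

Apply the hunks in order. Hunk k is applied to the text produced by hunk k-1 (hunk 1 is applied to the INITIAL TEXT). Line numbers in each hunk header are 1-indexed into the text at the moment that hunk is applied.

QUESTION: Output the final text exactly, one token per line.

Answer: tjz
hrqkw
kme
kam
ufn
mxam
ehmr
kbvni
pupid
bqo

Derivation:
Hunk 1: at line 2 remove [ugv,mvnrx] add [ufn,mxam,xeiuc] -> 9 lines: tjz prwuy ntabm ufn mxam xeiuc kbvni pupid bqo
Hunk 2: at line 4 remove [xeiuc] add [ehmr] -> 9 lines: tjz prwuy ntabm ufn mxam ehmr kbvni pupid bqo
Hunk 3: at line 1 remove [prwuy,ntabm] add [hrqkw,kme,kam] -> 10 lines: tjz hrqkw kme kam ufn mxam ehmr kbvni pupid bqo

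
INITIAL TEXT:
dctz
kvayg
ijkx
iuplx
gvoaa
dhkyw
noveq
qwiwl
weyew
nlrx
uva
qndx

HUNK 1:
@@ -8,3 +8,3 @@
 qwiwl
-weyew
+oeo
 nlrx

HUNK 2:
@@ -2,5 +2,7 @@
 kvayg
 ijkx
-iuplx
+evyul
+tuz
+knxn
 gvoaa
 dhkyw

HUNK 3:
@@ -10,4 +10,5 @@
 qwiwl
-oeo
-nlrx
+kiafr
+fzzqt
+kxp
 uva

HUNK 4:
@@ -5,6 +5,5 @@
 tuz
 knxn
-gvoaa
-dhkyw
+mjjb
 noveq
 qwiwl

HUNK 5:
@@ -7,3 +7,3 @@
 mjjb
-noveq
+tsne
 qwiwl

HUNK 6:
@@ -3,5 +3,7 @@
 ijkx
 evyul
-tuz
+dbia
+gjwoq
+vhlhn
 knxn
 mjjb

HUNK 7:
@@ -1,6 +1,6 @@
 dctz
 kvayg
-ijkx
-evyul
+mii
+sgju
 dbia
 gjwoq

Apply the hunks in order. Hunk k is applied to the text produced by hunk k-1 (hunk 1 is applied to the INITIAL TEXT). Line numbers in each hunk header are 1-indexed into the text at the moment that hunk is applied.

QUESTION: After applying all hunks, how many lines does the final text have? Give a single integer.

Hunk 1: at line 8 remove [weyew] add [oeo] -> 12 lines: dctz kvayg ijkx iuplx gvoaa dhkyw noveq qwiwl oeo nlrx uva qndx
Hunk 2: at line 2 remove [iuplx] add [evyul,tuz,knxn] -> 14 lines: dctz kvayg ijkx evyul tuz knxn gvoaa dhkyw noveq qwiwl oeo nlrx uva qndx
Hunk 3: at line 10 remove [oeo,nlrx] add [kiafr,fzzqt,kxp] -> 15 lines: dctz kvayg ijkx evyul tuz knxn gvoaa dhkyw noveq qwiwl kiafr fzzqt kxp uva qndx
Hunk 4: at line 5 remove [gvoaa,dhkyw] add [mjjb] -> 14 lines: dctz kvayg ijkx evyul tuz knxn mjjb noveq qwiwl kiafr fzzqt kxp uva qndx
Hunk 5: at line 7 remove [noveq] add [tsne] -> 14 lines: dctz kvayg ijkx evyul tuz knxn mjjb tsne qwiwl kiafr fzzqt kxp uva qndx
Hunk 6: at line 3 remove [tuz] add [dbia,gjwoq,vhlhn] -> 16 lines: dctz kvayg ijkx evyul dbia gjwoq vhlhn knxn mjjb tsne qwiwl kiafr fzzqt kxp uva qndx
Hunk 7: at line 1 remove [ijkx,evyul] add [mii,sgju] -> 16 lines: dctz kvayg mii sgju dbia gjwoq vhlhn knxn mjjb tsne qwiwl kiafr fzzqt kxp uva qndx
Final line count: 16

Answer: 16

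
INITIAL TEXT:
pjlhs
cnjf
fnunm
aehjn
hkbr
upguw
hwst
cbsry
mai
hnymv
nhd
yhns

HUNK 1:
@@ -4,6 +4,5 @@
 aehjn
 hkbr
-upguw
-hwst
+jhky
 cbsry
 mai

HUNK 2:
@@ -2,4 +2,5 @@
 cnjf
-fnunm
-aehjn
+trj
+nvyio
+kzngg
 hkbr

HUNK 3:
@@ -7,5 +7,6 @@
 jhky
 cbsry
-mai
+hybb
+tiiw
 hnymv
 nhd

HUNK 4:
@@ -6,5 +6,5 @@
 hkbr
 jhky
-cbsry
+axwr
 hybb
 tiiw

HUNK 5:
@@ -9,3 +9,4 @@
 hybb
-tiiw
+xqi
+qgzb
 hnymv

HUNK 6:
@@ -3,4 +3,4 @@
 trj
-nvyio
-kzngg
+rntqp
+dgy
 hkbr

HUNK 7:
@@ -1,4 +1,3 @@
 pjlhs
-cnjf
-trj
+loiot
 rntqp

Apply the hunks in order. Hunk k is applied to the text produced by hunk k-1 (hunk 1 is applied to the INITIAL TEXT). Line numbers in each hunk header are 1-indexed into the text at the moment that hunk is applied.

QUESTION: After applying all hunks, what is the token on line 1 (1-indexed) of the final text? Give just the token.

Answer: pjlhs

Derivation:
Hunk 1: at line 4 remove [upguw,hwst] add [jhky] -> 11 lines: pjlhs cnjf fnunm aehjn hkbr jhky cbsry mai hnymv nhd yhns
Hunk 2: at line 2 remove [fnunm,aehjn] add [trj,nvyio,kzngg] -> 12 lines: pjlhs cnjf trj nvyio kzngg hkbr jhky cbsry mai hnymv nhd yhns
Hunk 3: at line 7 remove [mai] add [hybb,tiiw] -> 13 lines: pjlhs cnjf trj nvyio kzngg hkbr jhky cbsry hybb tiiw hnymv nhd yhns
Hunk 4: at line 6 remove [cbsry] add [axwr] -> 13 lines: pjlhs cnjf trj nvyio kzngg hkbr jhky axwr hybb tiiw hnymv nhd yhns
Hunk 5: at line 9 remove [tiiw] add [xqi,qgzb] -> 14 lines: pjlhs cnjf trj nvyio kzngg hkbr jhky axwr hybb xqi qgzb hnymv nhd yhns
Hunk 6: at line 3 remove [nvyio,kzngg] add [rntqp,dgy] -> 14 lines: pjlhs cnjf trj rntqp dgy hkbr jhky axwr hybb xqi qgzb hnymv nhd yhns
Hunk 7: at line 1 remove [cnjf,trj] add [loiot] -> 13 lines: pjlhs loiot rntqp dgy hkbr jhky axwr hybb xqi qgzb hnymv nhd yhns
Final line 1: pjlhs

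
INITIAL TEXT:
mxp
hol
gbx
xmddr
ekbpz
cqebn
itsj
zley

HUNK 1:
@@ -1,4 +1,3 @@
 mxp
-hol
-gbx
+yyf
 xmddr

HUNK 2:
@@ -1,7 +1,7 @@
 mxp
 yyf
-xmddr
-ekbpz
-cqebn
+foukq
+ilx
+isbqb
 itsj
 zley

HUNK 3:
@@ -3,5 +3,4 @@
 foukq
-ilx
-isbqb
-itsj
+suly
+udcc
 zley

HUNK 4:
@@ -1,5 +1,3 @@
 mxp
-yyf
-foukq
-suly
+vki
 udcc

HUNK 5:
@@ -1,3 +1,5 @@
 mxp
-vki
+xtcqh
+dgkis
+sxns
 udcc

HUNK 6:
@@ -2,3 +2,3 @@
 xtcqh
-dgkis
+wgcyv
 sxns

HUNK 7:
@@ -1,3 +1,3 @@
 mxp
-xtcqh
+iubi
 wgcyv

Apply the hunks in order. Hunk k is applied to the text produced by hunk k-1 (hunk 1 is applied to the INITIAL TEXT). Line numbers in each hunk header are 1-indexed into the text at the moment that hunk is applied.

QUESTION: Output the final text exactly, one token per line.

Hunk 1: at line 1 remove [hol,gbx] add [yyf] -> 7 lines: mxp yyf xmddr ekbpz cqebn itsj zley
Hunk 2: at line 1 remove [xmddr,ekbpz,cqebn] add [foukq,ilx,isbqb] -> 7 lines: mxp yyf foukq ilx isbqb itsj zley
Hunk 3: at line 3 remove [ilx,isbqb,itsj] add [suly,udcc] -> 6 lines: mxp yyf foukq suly udcc zley
Hunk 4: at line 1 remove [yyf,foukq,suly] add [vki] -> 4 lines: mxp vki udcc zley
Hunk 5: at line 1 remove [vki] add [xtcqh,dgkis,sxns] -> 6 lines: mxp xtcqh dgkis sxns udcc zley
Hunk 6: at line 2 remove [dgkis] add [wgcyv] -> 6 lines: mxp xtcqh wgcyv sxns udcc zley
Hunk 7: at line 1 remove [xtcqh] add [iubi] -> 6 lines: mxp iubi wgcyv sxns udcc zley

Answer: mxp
iubi
wgcyv
sxns
udcc
zley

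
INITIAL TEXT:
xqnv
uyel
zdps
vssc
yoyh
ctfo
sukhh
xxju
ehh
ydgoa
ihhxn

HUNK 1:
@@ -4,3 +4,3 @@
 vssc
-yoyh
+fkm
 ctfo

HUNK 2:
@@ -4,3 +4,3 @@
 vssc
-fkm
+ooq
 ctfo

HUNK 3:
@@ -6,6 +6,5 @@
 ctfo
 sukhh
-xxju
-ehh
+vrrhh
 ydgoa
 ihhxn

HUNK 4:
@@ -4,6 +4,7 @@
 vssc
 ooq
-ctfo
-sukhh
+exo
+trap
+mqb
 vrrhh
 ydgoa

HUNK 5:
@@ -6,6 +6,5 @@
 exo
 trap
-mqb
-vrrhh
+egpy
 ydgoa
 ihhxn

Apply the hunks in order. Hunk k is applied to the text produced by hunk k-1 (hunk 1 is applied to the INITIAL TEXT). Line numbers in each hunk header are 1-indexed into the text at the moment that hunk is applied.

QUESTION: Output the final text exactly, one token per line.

Hunk 1: at line 4 remove [yoyh] add [fkm] -> 11 lines: xqnv uyel zdps vssc fkm ctfo sukhh xxju ehh ydgoa ihhxn
Hunk 2: at line 4 remove [fkm] add [ooq] -> 11 lines: xqnv uyel zdps vssc ooq ctfo sukhh xxju ehh ydgoa ihhxn
Hunk 3: at line 6 remove [xxju,ehh] add [vrrhh] -> 10 lines: xqnv uyel zdps vssc ooq ctfo sukhh vrrhh ydgoa ihhxn
Hunk 4: at line 4 remove [ctfo,sukhh] add [exo,trap,mqb] -> 11 lines: xqnv uyel zdps vssc ooq exo trap mqb vrrhh ydgoa ihhxn
Hunk 5: at line 6 remove [mqb,vrrhh] add [egpy] -> 10 lines: xqnv uyel zdps vssc ooq exo trap egpy ydgoa ihhxn

Answer: xqnv
uyel
zdps
vssc
ooq
exo
trap
egpy
ydgoa
ihhxn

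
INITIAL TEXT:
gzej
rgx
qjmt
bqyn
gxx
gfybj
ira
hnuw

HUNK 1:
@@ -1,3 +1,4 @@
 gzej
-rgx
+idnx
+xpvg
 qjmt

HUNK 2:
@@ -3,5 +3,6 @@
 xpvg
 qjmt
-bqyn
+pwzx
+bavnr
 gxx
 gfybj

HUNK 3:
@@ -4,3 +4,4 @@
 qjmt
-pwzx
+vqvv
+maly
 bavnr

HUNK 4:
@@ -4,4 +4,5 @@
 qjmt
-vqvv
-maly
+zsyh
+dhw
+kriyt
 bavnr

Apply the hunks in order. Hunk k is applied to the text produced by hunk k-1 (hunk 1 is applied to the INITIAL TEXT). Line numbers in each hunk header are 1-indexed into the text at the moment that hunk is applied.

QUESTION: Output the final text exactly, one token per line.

Answer: gzej
idnx
xpvg
qjmt
zsyh
dhw
kriyt
bavnr
gxx
gfybj
ira
hnuw

Derivation:
Hunk 1: at line 1 remove [rgx] add [idnx,xpvg] -> 9 lines: gzej idnx xpvg qjmt bqyn gxx gfybj ira hnuw
Hunk 2: at line 3 remove [bqyn] add [pwzx,bavnr] -> 10 lines: gzej idnx xpvg qjmt pwzx bavnr gxx gfybj ira hnuw
Hunk 3: at line 4 remove [pwzx] add [vqvv,maly] -> 11 lines: gzej idnx xpvg qjmt vqvv maly bavnr gxx gfybj ira hnuw
Hunk 4: at line 4 remove [vqvv,maly] add [zsyh,dhw,kriyt] -> 12 lines: gzej idnx xpvg qjmt zsyh dhw kriyt bavnr gxx gfybj ira hnuw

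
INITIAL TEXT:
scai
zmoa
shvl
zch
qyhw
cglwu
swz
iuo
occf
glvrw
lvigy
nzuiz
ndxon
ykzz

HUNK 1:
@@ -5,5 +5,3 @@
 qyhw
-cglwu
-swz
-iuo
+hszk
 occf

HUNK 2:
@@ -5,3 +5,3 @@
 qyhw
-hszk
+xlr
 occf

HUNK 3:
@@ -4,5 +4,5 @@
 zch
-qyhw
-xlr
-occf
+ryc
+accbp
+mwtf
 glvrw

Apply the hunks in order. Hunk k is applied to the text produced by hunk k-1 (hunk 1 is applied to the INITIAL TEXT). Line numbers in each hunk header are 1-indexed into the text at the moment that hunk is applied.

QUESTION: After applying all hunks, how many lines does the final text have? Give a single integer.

Answer: 12

Derivation:
Hunk 1: at line 5 remove [cglwu,swz,iuo] add [hszk] -> 12 lines: scai zmoa shvl zch qyhw hszk occf glvrw lvigy nzuiz ndxon ykzz
Hunk 2: at line 5 remove [hszk] add [xlr] -> 12 lines: scai zmoa shvl zch qyhw xlr occf glvrw lvigy nzuiz ndxon ykzz
Hunk 3: at line 4 remove [qyhw,xlr,occf] add [ryc,accbp,mwtf] -> 12 lines: scai zmoa shvl zch ryc accbp mwtf glvrw lvigy nzuiz ndxon ykzz
Final line count: 12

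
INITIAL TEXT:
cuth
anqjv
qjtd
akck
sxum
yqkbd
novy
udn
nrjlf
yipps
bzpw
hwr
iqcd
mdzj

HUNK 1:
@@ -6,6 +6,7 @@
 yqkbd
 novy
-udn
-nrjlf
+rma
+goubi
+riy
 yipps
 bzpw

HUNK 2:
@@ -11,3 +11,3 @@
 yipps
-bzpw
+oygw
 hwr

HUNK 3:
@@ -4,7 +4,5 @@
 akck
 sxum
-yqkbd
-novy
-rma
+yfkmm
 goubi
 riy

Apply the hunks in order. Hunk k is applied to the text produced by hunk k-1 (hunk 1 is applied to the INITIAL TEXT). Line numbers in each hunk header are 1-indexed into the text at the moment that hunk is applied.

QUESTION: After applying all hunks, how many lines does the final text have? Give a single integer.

Hunk 1: at line 6 remove [udn,nrjlf] add [rma,goubi,riy] -> 15 lines: cuth anqjv qjtd akck sxum yqkbd novy rma goubi riy yipps bzpw hwr iqcd mdzj
Hunk 2: at line 11 remove [bzpw] add [oygw] -> 15 lines: cuth anqjv qjtd akck sxum yqkbd novy rma goubi riy yipps oygw hwr iqcd mdzj
Hunk 3: at line 4 remove [yqkbd,novy,rma] add [yfkmm] -> 13 lines: cuth anqjv qjtd akck sxum yfkmm goubi riy yipps oygw hwr iqcd mdzj
Final line count: 13

Answer: 13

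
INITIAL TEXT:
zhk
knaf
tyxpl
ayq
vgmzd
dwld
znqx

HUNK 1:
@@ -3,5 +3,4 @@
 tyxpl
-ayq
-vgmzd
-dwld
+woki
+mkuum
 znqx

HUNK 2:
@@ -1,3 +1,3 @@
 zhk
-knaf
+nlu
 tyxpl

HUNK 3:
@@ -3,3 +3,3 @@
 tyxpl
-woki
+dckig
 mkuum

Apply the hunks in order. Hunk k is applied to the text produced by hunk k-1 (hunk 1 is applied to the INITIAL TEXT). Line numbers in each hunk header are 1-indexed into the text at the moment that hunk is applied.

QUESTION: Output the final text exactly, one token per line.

Answer: zhk
nlu
tyxpl
dckig
mkuum
znqx

Derivation:
Hunk 1: at line 3 remove [ayq,vgmzd,dwld] add [woki,mkuum] -> 6 lines: zhk knaf tyxpl woki mkuum znqx
Hunk 2: at line 1 remove [knaf] add [nlu] -> 6 lines: zhk nlu tyxpl woki mkuum znqx
Hunk 3: at line 3 remove [woki] add [dckig] -> 6 lines: zhk nlu tyxpl dckig mkuum znqx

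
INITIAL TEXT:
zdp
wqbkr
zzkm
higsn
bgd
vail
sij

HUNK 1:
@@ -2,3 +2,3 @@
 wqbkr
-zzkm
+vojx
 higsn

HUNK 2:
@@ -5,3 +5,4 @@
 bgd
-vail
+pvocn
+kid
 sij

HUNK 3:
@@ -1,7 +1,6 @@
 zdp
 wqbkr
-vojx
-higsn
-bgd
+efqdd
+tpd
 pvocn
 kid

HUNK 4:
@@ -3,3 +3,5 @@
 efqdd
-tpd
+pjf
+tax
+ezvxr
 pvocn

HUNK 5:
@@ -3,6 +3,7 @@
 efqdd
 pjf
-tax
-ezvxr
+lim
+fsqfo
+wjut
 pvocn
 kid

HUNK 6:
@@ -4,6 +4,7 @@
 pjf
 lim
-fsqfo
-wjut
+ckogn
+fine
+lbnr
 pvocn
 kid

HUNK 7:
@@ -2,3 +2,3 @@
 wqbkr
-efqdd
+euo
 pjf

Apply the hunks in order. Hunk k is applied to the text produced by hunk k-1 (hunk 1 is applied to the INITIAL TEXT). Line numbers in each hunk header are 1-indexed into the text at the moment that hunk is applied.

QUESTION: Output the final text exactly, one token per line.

Hunk 1: at line 2 remove [zzkm] add [vojx] -> 7 lines: zdp wqbkr vojx higsn bgd vail sij
Hunk 2: at line 5 remove [vail] add [pvocn,kid] -> 8 lines: zdp wqbkr vojx higsn bgd pvocn kid sij
Hunk 3: at line 1 remove [vojx,higsn,bgd] add [efqdd,tpd] -> 7 lines: zdp wqbkr efqdd tpd pvocn kid sij
Hunk 4: at line 3 remove [tpd] add [pjf,tax,ezvxr] -> 9 lines: zdp wqbkr efqdd pjf tax ezvxr pvocn kid sij
Hunk 5: at line 3 remove [tax,ezvxr] add [lim,fsqfo,wjut] -> 10 lines: zdp wqbkr efqdd pjf lim fsqfo wjut pvocn kid sij
Hunk 6: at line 4 remove [fsqfo,wjut] add [ckogn,fine,lbnr] -> 11 lines: zdp wqbkr efqdd pjf lim ckogn fine lbnr pvocn kid sij
Hunk 7: at line 2 remove [efqdd] add [euo] -> 11 lines: zdp wqbkr euo pjf lim ckogn fine lbnr pvocn kid sij

Answer: zdp
wqbkr
euo
pjf
lim
ckogn
fine
lbnr
pvocn
kid
sij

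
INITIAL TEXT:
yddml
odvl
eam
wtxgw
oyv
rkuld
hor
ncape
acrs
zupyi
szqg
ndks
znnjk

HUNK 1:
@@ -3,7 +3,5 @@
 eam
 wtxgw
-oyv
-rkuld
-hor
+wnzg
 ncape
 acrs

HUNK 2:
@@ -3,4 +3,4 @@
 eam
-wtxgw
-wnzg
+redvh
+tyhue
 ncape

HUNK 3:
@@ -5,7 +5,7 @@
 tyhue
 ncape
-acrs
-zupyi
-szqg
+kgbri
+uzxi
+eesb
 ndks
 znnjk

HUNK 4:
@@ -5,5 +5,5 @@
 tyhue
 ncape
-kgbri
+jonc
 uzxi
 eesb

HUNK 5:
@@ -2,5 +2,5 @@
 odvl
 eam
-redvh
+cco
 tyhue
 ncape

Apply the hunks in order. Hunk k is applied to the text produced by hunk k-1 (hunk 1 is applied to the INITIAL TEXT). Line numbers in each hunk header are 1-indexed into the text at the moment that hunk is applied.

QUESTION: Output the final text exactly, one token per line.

Hunk 1: at line 3 remove [oyv,rkuld,hor] add [wnzg] -> 11 lines: yddml odvl eam wtxgw wnzg ncape acrs zupyi szqg ndks znnjk
Hunk 2: at line 3 remove [wtxgw,wnzg] add [redvh,tyhue] -> 11 lines: yddml odvl eam redvh tyhue ncape acrs zupyi szqg ndks znnjk
Hunk 3: at line 5 remove [acrs,zupyi,szqg] add [kgbri,uzxi,eesb] -> 11 lines: yddml odvl eam redvh tyhue ncape kgbri uzxi eesb ndks znnjk
Hunk 4: at line 5 remove [kgbri] add [jonc] -> 11 lines: yddml odvl eam redvh tyhue ncape jonc uzxi eesb ndks znnjk
Hunk 5: at line 2 remove [redvh] add [cco] -> 11 lines: yddml odvl eam cco tyhue ncape jonc uzxi eesb ndks znnjk

Answer: yddml
odvl
eam
cco
tyhue
ncape
jonc
uzxi
eesb
ndks
znnjk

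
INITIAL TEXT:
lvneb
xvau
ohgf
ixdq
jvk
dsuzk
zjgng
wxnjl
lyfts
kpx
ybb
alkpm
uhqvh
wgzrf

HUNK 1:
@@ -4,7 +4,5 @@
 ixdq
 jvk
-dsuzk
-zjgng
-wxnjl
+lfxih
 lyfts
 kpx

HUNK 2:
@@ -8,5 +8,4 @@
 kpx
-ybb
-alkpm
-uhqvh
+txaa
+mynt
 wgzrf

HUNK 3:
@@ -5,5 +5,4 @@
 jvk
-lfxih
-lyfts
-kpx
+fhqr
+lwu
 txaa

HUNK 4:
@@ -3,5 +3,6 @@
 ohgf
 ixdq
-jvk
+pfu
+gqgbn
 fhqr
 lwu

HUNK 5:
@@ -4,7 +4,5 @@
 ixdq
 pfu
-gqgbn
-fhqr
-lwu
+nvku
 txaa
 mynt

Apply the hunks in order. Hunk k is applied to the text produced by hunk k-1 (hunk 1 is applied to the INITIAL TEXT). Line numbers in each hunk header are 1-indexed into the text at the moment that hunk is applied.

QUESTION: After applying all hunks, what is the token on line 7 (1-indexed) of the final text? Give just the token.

Hunk 1: at line 4 remove [dsuzk,zjgng,wxnjl] add [lfxih] -> 12 lines: lvneb xvau ohgf ixdq jvk lfxih lyfts kpx ybb alkpm uhqvh wgzrf
Hunk 2: at line 8 remove [ybb,alkpm,uhqvh] add [txaa,mynt] -> 11 lines: lvneb xvau ohgf ixdq jvk lfxih lyfts kpx txaa mynt wgzrf
Hunk 3: at line 5 remove [lfxih,lyfts,kpx] add [fhqr,lwu] -> 10 lines: lvneb xvau ohgf ixdq jvk fhqr lwu txaa mynt wgzrf
Hunk 4: at line 3 remove [jvk] add [pfu,gqgbn] -> 11 lines: lvneb xvau ohgf ixdq pfu gqgbn fhqr lwu txaa mynt wgzrf
Hunk 5: at line 4 remove [gqgbn,fhqr,lwu] add [nvku] -> 9 lines: lvneb xvau ohgf ixdq pfu nvku txaa mynt wgzrf
Final line 7: txaa

Answer: txaa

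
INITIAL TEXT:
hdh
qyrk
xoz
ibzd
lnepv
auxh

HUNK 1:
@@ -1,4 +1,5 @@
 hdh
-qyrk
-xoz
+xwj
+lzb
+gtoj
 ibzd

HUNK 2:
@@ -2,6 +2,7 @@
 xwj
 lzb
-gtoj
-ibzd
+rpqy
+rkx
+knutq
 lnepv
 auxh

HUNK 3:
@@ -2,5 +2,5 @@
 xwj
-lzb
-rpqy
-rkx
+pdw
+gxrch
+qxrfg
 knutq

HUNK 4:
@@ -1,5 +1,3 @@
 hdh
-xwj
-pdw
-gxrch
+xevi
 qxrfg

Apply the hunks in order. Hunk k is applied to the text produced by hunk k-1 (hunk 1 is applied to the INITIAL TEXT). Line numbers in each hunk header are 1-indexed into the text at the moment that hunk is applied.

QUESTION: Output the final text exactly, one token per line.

Answer: hdh
xevi
qxrfg
knutq
lnepv
auxh

Derivation:
Hunk 1: at line 1 remove [qyrk,xoz] add [xwj,lzb,gtoj] -> 7 lines: hdh xwj lzb gtoj ibzd lnepv auxh
Hunk 2: at line 2 remove [gtoj,ibzd] add [rpqy,rkx,knutq] -> 8 lines: hdh xwj lzb rpqy rkx knutq lnepv auxh
Hunk 3: at line 2 remove [lzb,rpqy,rkx] add [pdw,gxrch,qxrfg] -> 8 lines: hdh xwj pdw gxrch qxrfg knutq lnepv auxh
Hunk 4: at line 1 remove [xwj,pdw,gxrch] add [xevi] -> 6 lines: hdh xevi qxrfg knutq lnepv auxh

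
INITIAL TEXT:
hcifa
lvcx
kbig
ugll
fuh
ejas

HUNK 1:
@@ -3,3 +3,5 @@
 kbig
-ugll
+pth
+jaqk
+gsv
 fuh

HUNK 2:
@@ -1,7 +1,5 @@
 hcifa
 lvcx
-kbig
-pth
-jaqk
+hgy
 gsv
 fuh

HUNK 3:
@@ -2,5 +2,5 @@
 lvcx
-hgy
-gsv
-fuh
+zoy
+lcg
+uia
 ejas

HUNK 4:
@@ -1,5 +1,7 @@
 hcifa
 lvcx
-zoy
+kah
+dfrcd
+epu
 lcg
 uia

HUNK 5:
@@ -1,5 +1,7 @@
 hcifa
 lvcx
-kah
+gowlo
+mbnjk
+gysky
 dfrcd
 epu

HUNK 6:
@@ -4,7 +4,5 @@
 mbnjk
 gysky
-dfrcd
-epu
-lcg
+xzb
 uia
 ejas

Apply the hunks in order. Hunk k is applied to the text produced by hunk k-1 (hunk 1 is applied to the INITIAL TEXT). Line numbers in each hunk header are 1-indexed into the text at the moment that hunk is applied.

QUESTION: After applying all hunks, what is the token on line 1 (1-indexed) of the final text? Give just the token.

Hunk 1: at line 3 remove [ugll] add [pth,jaqk,gsv] -> 8 lines: hcifa lvcx kbig pth jaqk gsv fuh ejas
Hunk 2: at line 1 remove [kbig,pth,jaqk] add [hgy] -> 6 lines: hcifa lvcx hgy gsv fuh ejas
Hunk 3: at line 2 remove [hgy,gsv,fuh] add [zoy,lcg,uia] -> 6 lines: hcifa lvcx zoy lcg uia ejas
Hunk 4: at line 1 remove [zoy] add [kah,dfrcd,epu] -> 8 lines: hcifa lvcx kah dfrcd epu lcg uia ejas
Hunk 5: at line 1 remove [kah] add [gowlo,mbnjk,gysky] -> 10 lines: hcifa lvcx gowlo mbnjk gysky dfrcd epu lcg uia ejas
Hunk 6: at line 4 remove [dfrcd,epu,lcg] add [xzb] -> 8 lines: hcifa lvcx gowlo mbnjk gysky xzb uia ejas
Final line 1: hcifa

Answer: hcifa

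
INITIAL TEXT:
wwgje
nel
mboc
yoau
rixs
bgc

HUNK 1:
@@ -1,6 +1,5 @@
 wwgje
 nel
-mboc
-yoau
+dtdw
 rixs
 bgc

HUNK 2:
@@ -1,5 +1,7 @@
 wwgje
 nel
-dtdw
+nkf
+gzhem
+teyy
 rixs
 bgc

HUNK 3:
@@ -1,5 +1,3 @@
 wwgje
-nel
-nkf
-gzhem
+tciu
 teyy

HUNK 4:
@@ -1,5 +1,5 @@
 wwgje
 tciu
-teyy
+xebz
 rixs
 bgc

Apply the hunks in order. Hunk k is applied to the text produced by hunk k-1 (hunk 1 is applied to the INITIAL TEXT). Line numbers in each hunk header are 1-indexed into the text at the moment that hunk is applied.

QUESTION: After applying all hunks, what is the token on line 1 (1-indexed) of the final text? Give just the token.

Hunk 1: at line 1 remove [mboc,yoau] add [dtdw] -> 5 lines: wwgje nel dtdw rixs bgc
Hunk 2: at line 1 remove [dtdw] add [nkf,gzhem,teyy] -> 7 lines: wwgje nel nkf gzhem teyy rixs bgc
Hunk 3: at line 1 remove [nel,nkf,gzhem] add [tciu] -> 5 lines: wwgje tciu teyy rixs bgc
Hunk 4: at line 1 remove [teyy] add [xebz] -> 5 lines: wwgje tciu xebz rixs bgc
Final line 1: wwgje

Answer: wwgje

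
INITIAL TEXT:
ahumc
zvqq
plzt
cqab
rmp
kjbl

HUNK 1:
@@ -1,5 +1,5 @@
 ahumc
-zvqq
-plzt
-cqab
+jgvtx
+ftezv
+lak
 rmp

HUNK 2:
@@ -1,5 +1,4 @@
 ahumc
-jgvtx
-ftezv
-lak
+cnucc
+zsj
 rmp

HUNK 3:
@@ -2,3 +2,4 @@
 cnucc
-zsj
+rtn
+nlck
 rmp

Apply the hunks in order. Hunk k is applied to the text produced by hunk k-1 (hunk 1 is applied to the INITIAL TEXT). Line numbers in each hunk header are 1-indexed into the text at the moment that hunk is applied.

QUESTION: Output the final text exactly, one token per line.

Hunk 1: at line 1 remove [zvqq,plzt,cqab] add [jgvtx,ftezv,lak] -> 6 lines: ahumc jgvtx ftezv lak rmp kjbl
Hunk 2: at line 1 remove [jgvtx,ftezv,lak] add [cnucc,zsj] -> 5 lines: ahumc cnucc zsj rmp kjbl
Hunk 3: at line 2 remove [zsj] add [rtn,nlck] -> 6 lines: ahumc cnucc rtn nlck rmp kjbl

Answer: ahumc
cnucc
rtn
nlck
rmp
kjbl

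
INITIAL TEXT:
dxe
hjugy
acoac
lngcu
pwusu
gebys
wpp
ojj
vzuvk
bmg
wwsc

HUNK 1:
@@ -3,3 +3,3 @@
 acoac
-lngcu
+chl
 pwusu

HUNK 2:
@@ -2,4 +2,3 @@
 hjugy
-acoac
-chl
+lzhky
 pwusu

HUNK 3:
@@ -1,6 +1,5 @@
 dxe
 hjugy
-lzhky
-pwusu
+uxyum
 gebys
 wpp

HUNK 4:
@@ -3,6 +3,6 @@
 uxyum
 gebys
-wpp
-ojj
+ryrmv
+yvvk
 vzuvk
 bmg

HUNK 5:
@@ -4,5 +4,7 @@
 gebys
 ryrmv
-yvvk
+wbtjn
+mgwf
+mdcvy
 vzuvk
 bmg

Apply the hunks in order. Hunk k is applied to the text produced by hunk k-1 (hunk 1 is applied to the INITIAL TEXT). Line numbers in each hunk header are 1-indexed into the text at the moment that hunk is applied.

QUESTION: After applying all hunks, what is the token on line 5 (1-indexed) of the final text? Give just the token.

Hunk 1: at line 3 remove [lngcu] add [chl] -> 11 lines: dxe hjugy acoac chl pwusu gebys wpp ojj vzuvk bmg wwsc
Hunk 2: at line 2 remove [acoac,chl] add [lzhky] -> 10 lines: dxe hjugy lzhky pwusu gebys wpp ojj vzuvk bmg wwsc
Hunk 3: at line 1 remove [lzhky,pwusu] add [uxyum] -> 9 lines: dxe hjugy uxyum gebys wpp ojj vzuvk bmg wwsc
Hunk 4: at line 3 remove [wpp,ojj] add [ryrmv,yvvk] -> 9 lines: dxe hjugy uxyum gebys ryrmv yvvk vzuvk bmg wwsc
Hunk 5: at line 4 remove [yvvk] add [wbtjn,mgwf,mdcvy] -> 11 lines: dxe hjugy uxyum gebys ryrmv wbtjn mgwf mdcvy vzuvk bmg wwsc
Final line 5: ryrmv

Answer: ryrmv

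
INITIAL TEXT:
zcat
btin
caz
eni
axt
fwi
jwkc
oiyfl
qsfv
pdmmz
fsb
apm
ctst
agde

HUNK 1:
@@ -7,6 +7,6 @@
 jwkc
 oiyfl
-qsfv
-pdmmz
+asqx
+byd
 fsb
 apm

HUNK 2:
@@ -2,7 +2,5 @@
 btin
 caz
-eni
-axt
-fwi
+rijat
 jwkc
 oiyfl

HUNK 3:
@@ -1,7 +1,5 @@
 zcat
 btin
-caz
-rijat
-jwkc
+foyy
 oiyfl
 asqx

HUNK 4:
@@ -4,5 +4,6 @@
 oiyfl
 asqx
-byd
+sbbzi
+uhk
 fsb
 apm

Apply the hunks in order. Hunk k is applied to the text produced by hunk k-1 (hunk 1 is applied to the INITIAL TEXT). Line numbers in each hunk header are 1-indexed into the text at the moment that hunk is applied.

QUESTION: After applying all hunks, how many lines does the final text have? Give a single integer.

Hunk 1: at line 7 remove [qsfv,pdmmz] add [asqx,byd] -> 14 lines: zcat btin caz eni axt fwi jwkc oiyfl asqx byd fsb apm ctst agde
Hunk 2: at line 2 remove [eni,axt,fwi] add [rijat] -> 12 lines: zcat btin caz rijat jwkc oiyfl asqx byd fsb apm ctst agde
Hunk 3: at line 1 remove [caz,rijat,jwkc] add [foyy] -> 10 lines: zcat btin foyy oiyfl asqx byd fsb apm ctst agde
Hunk 4: at line 4 remove [byd] add [sbbzi,uhk] -> 11 lines: zcat btin foyy oiyfl asqx sbbzi uhk fsb apm ctst agde
Final line count: 11

Answer: 11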